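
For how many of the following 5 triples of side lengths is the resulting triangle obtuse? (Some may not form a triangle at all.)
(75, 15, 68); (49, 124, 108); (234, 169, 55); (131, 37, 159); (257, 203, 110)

4

(75,15,68): 15²+68² = 4849 < 5625 = 75² → obtuse
(49,124,108): 49²+108² = 14065 < 15376 = 124² → obtuse
(234,169,55): 55+169 ≤ 234, not a triangle
(131,37,159): 37²+131² = 18530 < 25281 = 159² → obtuse
(257,203,110): 110²+203² = 53309 < 66049 = 257² → obtuse
4 of the 5 are obtuse.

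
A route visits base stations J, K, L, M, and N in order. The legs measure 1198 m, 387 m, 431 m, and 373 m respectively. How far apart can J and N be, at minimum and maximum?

The maximum is all hops collinear in one direction: 1198 + 387 + 431 + 373 = 2389.
The longest hop is 1198; the others sum to 1191. Folding the others back against it leaves at least 1198 − 1191 = 7.

7 ≤ JN ≤ 2389 m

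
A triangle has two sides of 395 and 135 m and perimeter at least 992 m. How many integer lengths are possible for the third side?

Triangle inequality: 260 < x < 530. Perimeter ≥ 992 gives x ≥ 992 − 395 − 135 = 462.
So 462 ≤ x < 530; integers 462 through 529: 68 values.

68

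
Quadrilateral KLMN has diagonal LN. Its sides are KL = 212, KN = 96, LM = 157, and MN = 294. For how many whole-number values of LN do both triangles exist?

170

From triangle KLN: 116 < LN < 308.
From triangle MLN: 137 < LN < 451.
Intersection: 137 < LN < 308, so integers 138 through 307: 170 values.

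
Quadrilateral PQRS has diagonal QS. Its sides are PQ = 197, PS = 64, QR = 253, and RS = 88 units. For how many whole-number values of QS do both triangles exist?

From triangle PQS: 133 < QS < 261.
From triangle RQS: 165 < QS < 341.
Intersection: 165 < QS < 261, so integers 166 through 260: 95 values.

95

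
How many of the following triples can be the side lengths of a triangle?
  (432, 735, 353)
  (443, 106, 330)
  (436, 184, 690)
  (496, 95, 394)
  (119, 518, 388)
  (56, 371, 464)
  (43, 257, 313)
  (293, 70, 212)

1

(353,432,735): 353+432 > 735 → valid
(106,330,443): 106+330 ≤ 443 → not valid
(184,436,690): 184+436 ≤ 690 → not valid
(95,394,496): 95+394 ≤ 496 → not valid
(119,388,518): 119+388 ≤ 518 → not valid
(56,371,464): 56+371 ≤ 464 → not valid
(43,257,313): 43+257 ≤ 313 → not valid
(70,212,293): 70+212 ≤ 293 → not valid
1 of the 8 triples forms a triangle.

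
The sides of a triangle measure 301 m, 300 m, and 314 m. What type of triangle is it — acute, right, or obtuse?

acute

Compare the square of the longest side to the sum of squares of the other two: 300² + 301² = 180601 > 98596 = 314².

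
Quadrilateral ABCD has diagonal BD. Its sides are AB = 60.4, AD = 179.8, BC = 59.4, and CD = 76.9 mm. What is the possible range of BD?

From triangle ABD: |60.4 − 179.8| < BD < 60.4 + 179.8, i.e. 119.4 < BD < 240.2.
From triangle CBD: 17.5 < BD < 136.3.
Both must hold, so BD lies in the intersection.

119.4 < BD < 136.3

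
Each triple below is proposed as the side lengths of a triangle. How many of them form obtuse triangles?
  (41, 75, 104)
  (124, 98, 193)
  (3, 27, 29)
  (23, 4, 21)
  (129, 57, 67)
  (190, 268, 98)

5

(41,75,104): 41²+75² = 7306 < 10816 = 104² → obtuse
(124,98,193): 98²+124² = 24980 < 37249 = 193² → obtuse
(3,27,29): 3²+27² = 738 < 841 = 29² → obtuse
(23,4,21): 4²+21² = 457 < 529 = 23² → obtuse
(129,57,67): 57+67 ≤ 129, not a triangle
(190,268,98): 98²+190² = 45704 < 71824 = 268² → obtuse
5 of the 6 are obtuse.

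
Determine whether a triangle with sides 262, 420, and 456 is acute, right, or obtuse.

acute

Compare the square of the longest side to the sum of squares of the other two: 262² + 420² = 245044 > 207936 = 456².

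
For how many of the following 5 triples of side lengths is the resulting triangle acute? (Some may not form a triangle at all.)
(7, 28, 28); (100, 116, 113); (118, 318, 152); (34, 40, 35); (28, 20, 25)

4

(7,28,28): 7²+28² = 833 > 784 = 28² → acute
(100,116,113): 100²+113² = 22769 > 13456 = 116² → acute
(118,318,152): 118+152 ≤ 318, not a triangle
(34,40,35): 34²+35² = 2381 > 1600 = 40² → acute
(28,20,25): 20²+25² = 1025 > 784 = 28² → acute
4 of the 5 are acute.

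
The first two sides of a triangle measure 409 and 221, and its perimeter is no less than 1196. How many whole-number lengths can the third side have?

Triangle inequality: 188 < x < 630. Perimeter ≥ 1196 gives x ≥ 1196 − 409 − 221 = 566.
So 566 ≤ x < 630; integers 566 through 629: 64 values.

64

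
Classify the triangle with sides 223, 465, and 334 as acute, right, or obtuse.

Compare the square of the longest side to the sum of squares of the other two: 223² + 334² = 161285 < 216225 = 465².

obtuse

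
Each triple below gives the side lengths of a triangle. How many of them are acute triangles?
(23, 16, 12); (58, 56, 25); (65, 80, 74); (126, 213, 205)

3

(23,16,12): 12²+16² = 400 < 529 = 23² → obtuse
(58,56,25): 25²+56² = 3761 > 3364 = 58² → acute
(65,80,74): 65²+74² = 9701 > 6400 = 80² → acute
(126,213,205): 126²+205² = 57901 > 45369 = 213² → acute
3 of the 4 are acute.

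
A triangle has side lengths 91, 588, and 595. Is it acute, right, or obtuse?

right

Compare the square of the longest side to the sum of squares of the other two: 91² + 588² = 354025 = 595².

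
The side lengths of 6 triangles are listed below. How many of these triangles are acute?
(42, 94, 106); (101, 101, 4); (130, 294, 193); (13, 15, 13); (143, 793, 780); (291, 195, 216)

2

(42,94,106): 42²+94² = 10600 < 11236 = 106² → obtuse
(101,101,4): 4²+101² = 10217 > 10201 = 101² → acute
(130,294,193): 130²+193² = 54149 < 86436 = 294² → obtuse
(13,15,13): 13²+13² = 338 > 225 = 15² → acute
(143,793,780): 143²+780² = 628849 = 793² → right
(291,195,216): 195²+216² = 84681 = 291² → right
2 of the 6 are acute.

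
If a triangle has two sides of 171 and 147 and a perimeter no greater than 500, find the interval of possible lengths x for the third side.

Triangle inequality alone gives 24 < x < 318.
The perimeter condition gives x ≤ 500 − 171 − 147 = 182.
Intersecting the two: 24 < x ≤ 182.

24 < x ≤ 182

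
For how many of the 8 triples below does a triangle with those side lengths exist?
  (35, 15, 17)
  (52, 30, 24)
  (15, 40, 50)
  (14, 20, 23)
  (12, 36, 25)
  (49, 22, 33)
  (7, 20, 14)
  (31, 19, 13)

7

(15,17,35): 15+17 ≤ 35 → not valid
(24,30,52): 24+30 > 52 → valid
(15,40,50): 15+40 > 50 → valid
(14,20,23): 14+20 > 23 → valid
(12,25,36): 12+25 > 36 → valid
(22,33,49): 22+33 > 49 → valid
(7,14,20): 7+14 > 20 → valid
(13,19,31): 13+19 > 31 → valid
7 of the 8 triples form a triangle.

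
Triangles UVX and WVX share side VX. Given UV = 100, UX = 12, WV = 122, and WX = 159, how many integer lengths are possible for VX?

From triangle UVX: 88 < VX < 112.
From triangle WVX: 37 < VX < 281.
Intersection: 88 < VX < 112, so integers 89 through 111: 23 values.

23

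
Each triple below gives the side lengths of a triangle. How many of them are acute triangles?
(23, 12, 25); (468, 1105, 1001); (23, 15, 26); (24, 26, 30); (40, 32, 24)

3

(23,12,25): 12²+23² = 673 > 625 = 25² → acute
(468,1105,1001): 468²+1001² = 1221025 = 1105² → right
(23,15,26): 15²+23² = 754 > 676 = 26² → acute
(24,26,30): 24²+26² = 1252 > 900 = 30² → acute
(40,32,24): 24²+32² = 1600 = 40² → right
3 of the 5 are acute.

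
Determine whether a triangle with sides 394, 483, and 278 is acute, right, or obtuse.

Compare the square of the longest side to the sum of squares of the other two: 278² + 394² = 232520 < 233289 = 483².

obtuse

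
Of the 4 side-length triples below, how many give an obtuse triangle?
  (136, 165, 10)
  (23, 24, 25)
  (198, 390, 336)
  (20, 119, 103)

1

(136,165,10): 10+136 ≤ 165, not a triangle
(23,24,25): 23²+24² = 1105 > 625 = 25² → acute
(198,390,336): 198²+336² = 152100 = 390² → right
(20,119,103): 20²+103² = 11009 < 14161 = 119² → obtuse
1 of the 4 is obtuse.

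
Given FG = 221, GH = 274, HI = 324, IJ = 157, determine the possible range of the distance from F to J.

0 ≤ FJ ≤ 976

The maximum is all hops collinear in one direction: 221 + 274 + 324 + 157 = 976.
The longest hop is 324; the others sum to 652. Since 324 ≤ 652, the path can fold back on itself completely, so the minimum distance is 0.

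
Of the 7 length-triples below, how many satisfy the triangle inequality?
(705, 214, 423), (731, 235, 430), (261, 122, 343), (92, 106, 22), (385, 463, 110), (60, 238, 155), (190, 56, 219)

(214,423,705): 214+423 ≤ 705 → not valid
(235,430,731): 235+430 ≤ 731 → not valid
(122,261,343): 122+261 > 343 → valid
(22,92,106): 22+92 > 106 → valid
(110,385,463): 110+385 > 463 → valid
(60,155,238): 60+155 ≤ 238 → not valid
(56,190,219): 56+190 > 219 → valid
4 of the 7 triples form a triangle.

4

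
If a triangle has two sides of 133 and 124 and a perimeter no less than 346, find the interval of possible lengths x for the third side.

Triangle inequality alone gives 9 < x < 257.
The perimeter condition gives x ≥ 346 − 133 − 124 = 89.
Intersecting the two: 89 ≤ x < 257.

89 ≤ x < 257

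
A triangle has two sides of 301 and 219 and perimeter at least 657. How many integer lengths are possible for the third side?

383

Triangle inequality: 82 < x < 520. Perimeter ≥ 657 gives x ≥ 657 − 301 − 219 = 137.
So 137 ≤ x < 520; integers 137 through 519: 383 values.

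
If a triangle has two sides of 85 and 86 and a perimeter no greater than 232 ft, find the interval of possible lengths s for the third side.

1 < s ≤ 61

Triangle inequality alone gives 1 < s < 171.
The perimeter condition gives s ≤ 232 − 85 − 86 = 61.
Intersecting the two: 1 < s ≤ 61.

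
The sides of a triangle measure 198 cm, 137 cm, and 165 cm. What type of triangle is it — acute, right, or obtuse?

acute

Compare the square of the longest side to the sum of squares of the other two: 137² + 165² = 45994 > 39204 = 198².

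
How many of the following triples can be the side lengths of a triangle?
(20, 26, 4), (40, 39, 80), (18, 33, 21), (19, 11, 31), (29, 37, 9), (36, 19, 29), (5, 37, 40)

(4,20,26): 4+20 ≤ 26 → not valid
(39,40,80): 39+40 ≤ 80 → not valid
(18,21,33): 18+21 > 33 → valid
(11,19,31): 11+19 ≤ 31 → not valid
(9,29,37): 9+29 > 37 → valid
(19,29,36): 19+29 > 36 → valid
(5,37,40): 5+37 > 40 → valid
4 of the 7 triples form a triangle.

4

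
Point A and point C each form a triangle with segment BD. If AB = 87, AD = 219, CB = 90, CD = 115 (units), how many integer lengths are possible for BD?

72

From triangle ABD: 132 < BD < 306.
From triangle CBD: 25 < BD < 205.
Intersection: 132 < BD < 205, so integers 133 through 204: 72 values.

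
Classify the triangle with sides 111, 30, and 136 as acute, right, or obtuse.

Compare the square of the longest side to the sum of squares of the other two: 30² + 111² = 13221 < 18496 = 136².

obtuse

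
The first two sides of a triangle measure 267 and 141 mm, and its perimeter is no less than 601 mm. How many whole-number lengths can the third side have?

215

Triangle inequality: 126 < x < 408. Perimeter ≥ 601 gives x ≥ 601 − 267 − 141 = 193.
So 193 ≤ x < 408; integers 193 through 407: 215 values.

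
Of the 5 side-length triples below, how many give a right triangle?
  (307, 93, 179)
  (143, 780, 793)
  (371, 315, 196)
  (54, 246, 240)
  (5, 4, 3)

4

(307,93,179): 93+179 ≤ 307, not a triangle
(143,780,793): 143²+780² = 628849 = 793² → right
(371,315,196): 196²+315² = 137641 = 371² → right
(54,246,240): 54²+240² = 60516 = 246² → right
(5,4,3): 3²+4² = 25 = 5² → right
4 of the 5 are right.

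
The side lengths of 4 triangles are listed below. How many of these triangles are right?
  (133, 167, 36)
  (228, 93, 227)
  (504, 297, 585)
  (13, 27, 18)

1

(133,167,36): 36²+133² = 18985 < 27889 = 167² → obtuse
(228,93,227): 93²+227² = 60178 > 51984 = 228² → acute
(504,297,585): 297²+504² = 342225 = 585² → right
(13,27,18): 13²+18² = 493 < 729 = 27² → obtuse
1 of the 4 is right.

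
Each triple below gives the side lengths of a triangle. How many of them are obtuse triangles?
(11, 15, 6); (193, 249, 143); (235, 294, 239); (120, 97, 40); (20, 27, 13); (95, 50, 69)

(11,15,6): 6²+11² = 157 < 225 = 15² → obtuse
(193,249,143): 143²+193² = 57698 < 62001 = 249² → obtuse
(235,294,239): 235²+239² = 112346 > 86436 = 294² → acute
(120,97,40): 40²+97² = 11009 < 14400 = 120² → obtuse
(20,27,13): 13²+20² = 569 < 729 = 27² → obtuse
(95,50,69): 50²+69² = 7261 < 9025 = 95² → obtuse
5 of the 6 are obtuse.

5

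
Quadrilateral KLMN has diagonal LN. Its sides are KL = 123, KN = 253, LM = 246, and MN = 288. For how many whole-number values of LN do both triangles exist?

From triangle KLN: 130 < LN < 376.
From triangle MLN: 42 < LN < 534.
Intersection: 130 < LN < 376, so integers 131 through 375: 245 values.

245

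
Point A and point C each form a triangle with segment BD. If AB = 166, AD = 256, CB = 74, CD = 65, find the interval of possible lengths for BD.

From triangle ABD: |166 − 256| < BD < 166 + 256, i.e. 90 < BD < 422.
From triangle CBD: 9 < BD < 139.
Both must hold, so BD lies in the intersection.

90 < BD < 139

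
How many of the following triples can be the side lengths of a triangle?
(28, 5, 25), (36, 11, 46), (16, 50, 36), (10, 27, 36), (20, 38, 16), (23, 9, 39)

4

(5,25,28): 5+25 > 28 → valid
(11,36,46): 11+36 > 46 → valid
(16,36,50): 16+36 > 50 → valid
(10,27,36): 10+27 > 36 → valid
(16,20,38): 16+20 ≤ 38 → not valid
(9,23,39): 9+23 ≤ 39 → not valid
4 of the 6 triples form a triangle.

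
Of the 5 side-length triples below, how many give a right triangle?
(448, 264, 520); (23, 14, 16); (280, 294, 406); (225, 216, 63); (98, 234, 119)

3

(448,264,520): 264²+448² = 270400 = 520² → right
(23,14,16): 14²+16² = 452 < 529 = 23² → obtuse
(280,294,406): 280²+294² = 164836 = 406² → right
(225,216,63): 63²+216² = 50625 = 225² → right
(98,234,119): 98+119 ≤ 234, not a triangle
3 of the 5 are right.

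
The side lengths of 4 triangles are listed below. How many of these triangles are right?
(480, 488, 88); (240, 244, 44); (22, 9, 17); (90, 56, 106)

(480,488,88): 88²+480² = 238144 = 488² → right
(240,244,44): 44²+240² = 59536 = 244² → right
(22,9,17): 9²+17² = 370 < 484 = 22² → obtuse
(90,56,106): 56²+90² = 11236 = 106² → right
3 of the 4 are right.

3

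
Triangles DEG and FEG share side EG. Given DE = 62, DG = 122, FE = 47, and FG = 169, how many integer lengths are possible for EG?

61

From triangle DEG: 60 < EG < 184.
From triangle FEG: 122 < EG < 216.
Intersection: 122 < EG < 184, so integers 123 through 183: 61 values.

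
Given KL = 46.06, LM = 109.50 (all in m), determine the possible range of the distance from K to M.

63.44 ≤ KM ≤ 155.56 m

By the triangle inequality, |46.06 − 109.50| ≤ KM ≤ 46.06 + 109.50.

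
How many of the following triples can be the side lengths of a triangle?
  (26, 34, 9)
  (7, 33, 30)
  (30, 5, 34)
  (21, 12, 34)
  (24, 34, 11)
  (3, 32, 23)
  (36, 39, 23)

(9,26,34): 9+26 > 34 → valid
(7,30,33): 7+30 > 33 → valid
(5,30,34): 5+30 > 34 → valid
(12,21,34): 12+21 ≤ 34 → not valid
(11,24,34): 11+24 > 34 → valid
(3,23,32): 3+23 ≤ 32 → not valid
(23,36,39): 23+36 > 39 → valid
5 of the 7 triples form a triangle.

5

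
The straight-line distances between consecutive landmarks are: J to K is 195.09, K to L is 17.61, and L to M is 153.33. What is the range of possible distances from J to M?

The maximum is all hops collinear in one direction: 195.09 + 17.61 + 153.33 = 366.03.
The longest hop is 195.09; the others sum to 170.94. Folding the others back against it leaves at least 195.09 − 170.94 = 24.15.

24.15 ≤ JM ≤ 366.03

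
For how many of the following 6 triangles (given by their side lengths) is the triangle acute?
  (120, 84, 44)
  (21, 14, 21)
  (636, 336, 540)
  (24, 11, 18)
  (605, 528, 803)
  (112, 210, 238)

(120,84,44): 44²+84² = 8992 < 14400 = 120² → obtuse
(21,14,21): 14²+21² = 637 > 441 = 21² → acute
(636,336,540): 336²+540² = 404496 = 636² → right
(24,11,18): 11²+18² = 445 < 576 = 24² → obtuse
(605,528,803): 528²+605² = 644809 = 803² → right
(112,210,238): 112²+210² = 56644 = 238² → right
1 of the 6 is acute.

1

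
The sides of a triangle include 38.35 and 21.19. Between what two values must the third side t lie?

By the triangle inequality, t must be less than 38.35 + 21.19 = 59.54 and greater than |38.35 − 21.19| = 17.16.

17.16 < t < 59.54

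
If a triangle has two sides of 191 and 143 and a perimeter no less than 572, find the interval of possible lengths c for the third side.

238 ≤ c < 334

Triangle inequality alone gives 48 < c < 334.
The perimeter condition gives c ≥ 572 − 191 − 143 = 238.
Intersecting the two: 238 ≤ c < 334.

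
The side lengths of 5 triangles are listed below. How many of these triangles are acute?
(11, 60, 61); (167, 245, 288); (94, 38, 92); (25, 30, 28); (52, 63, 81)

(11,60,61): 11²+60² = 3721 = 61² → right
(167,245,288): 167²+245² = 87914 > 82944 = 288² → acute
(94,38,92): 38²+92² = 9908 > 8836 = 94² → acute
(25,30,28): 25²+28² = 1409 > 900 = 30² → acute
(52,63,81): 52²+63² = 6673 > 6561 = 81² → acute
4 of the 5 are acute.

4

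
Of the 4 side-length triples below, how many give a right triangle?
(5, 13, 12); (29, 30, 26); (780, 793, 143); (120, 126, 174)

(5,13,12): 5²+12² = 169 = 13² → right
(29,30,26): 26²+29² = 1517 > 900 = 30² → acute
(780,793,143): 143²+780² = 628849 = 793² → right
(120,126,174): 120²+126² = 30276 = 174² → right
3 of the 4 are right.

3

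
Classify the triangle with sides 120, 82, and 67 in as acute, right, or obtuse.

Compare the square of the longest side to the sum of squares of the other two: 67² + 82² = 11213 < 14400 = 120².

obtuse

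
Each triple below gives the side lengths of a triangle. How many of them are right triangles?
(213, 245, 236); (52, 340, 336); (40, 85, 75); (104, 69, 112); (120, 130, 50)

(213,245,236): 213²+236² = 101065 > 60025 = 245² → acute
(52,340,336): 52²+336² = 115600 = 340² → right
(40,85,75): 40²+75² = 7225 = 85² → right
(104,69,112): 69²+104² = 15577 > 12544 = 112² → acute
(120,130,50): 50²+120² = 16900 = 130² → right
3 of the 5 are right.

3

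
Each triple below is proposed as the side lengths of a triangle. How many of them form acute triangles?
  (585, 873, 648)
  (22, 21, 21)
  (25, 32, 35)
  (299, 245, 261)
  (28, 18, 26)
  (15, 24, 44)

(585,873,648): 585²+648² = 762129 = 873² → right
(22,21,21): 21²+21² = 882 > 484 = 22² → acute
(25,32,35): 25²+32² = 1649 > 1225 = 35² → acute
(299,245,261): 245²+261² = 128146 > 89401 = 299² → acute
(28,18,26): 18²+26² = 1000 > 784 = 28² → acute
(15,24,44): 15+24 ≤ 44, not a triangle
4 of the 6 are acute.

4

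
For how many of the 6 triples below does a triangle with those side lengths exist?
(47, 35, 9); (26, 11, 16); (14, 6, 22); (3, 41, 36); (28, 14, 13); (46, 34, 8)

1

(9,35,47): 9+35 ≤ 47 → not valid
(11,16,26): 11+16 > 26 → valid
(6,14,22): 6+14 ≤ 22 → not valid
(3,36,41): 3+36 ≤ 41 → not valid
(13,14,28): 13+14 ≤ 28 → not valid
(8,34,46): 8+34 ≤ 46 → not valid
1 of the 6 triples forms a triangle.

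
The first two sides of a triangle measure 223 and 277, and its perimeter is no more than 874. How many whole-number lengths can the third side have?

320

Triangle inequality: 54 < x < 500. Perimeter ≤ 874 gives x ≤ 874 − 223 − 277 = 374.
So 54 < x ≤ 374; integers 55 through 374: 320 values.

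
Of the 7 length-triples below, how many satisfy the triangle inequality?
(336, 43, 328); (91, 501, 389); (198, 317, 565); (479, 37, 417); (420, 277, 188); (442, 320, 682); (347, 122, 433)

(43,328,336): 43+328 > 336 → valid
(91,389,501): 91+389 ≤ 501 → not valid
(198,317,565): 198+317 ≤ 565 → not valid
(37,417,479): 37+417 ≤ 479 → not valid
(188,277,420): 188+277 > 420 → valid
(320,442,682): 320+442 > 682 → valid
(122,347,433): 122+347 > 433 → valid
4 of the 7 triples form a triangle.

4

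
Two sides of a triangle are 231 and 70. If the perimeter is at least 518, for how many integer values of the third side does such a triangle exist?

84

Triangle inequality: 161 < x < 301. Perimeter ≥ 518 gives x ≥ 518 − 231 − 70 = 217.
So 217 ≤ x < 301; integers 217 through 300: 84 values.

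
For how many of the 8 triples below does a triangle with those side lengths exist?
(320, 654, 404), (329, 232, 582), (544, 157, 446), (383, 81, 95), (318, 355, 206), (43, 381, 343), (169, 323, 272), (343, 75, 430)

(320,404,654): 320+404 > 654 → valid
(232,329,582): 232+329 ≤ 582 → not valid
(157,446,544): 157+446 > 544 → valid
(81,95,383): 81+95 ≤ 383 → not valid
(206,318,355): 206+318 > 355 → valid
(43,343,381): 43+343 > 381 → valid
(169,272,323): 169+272 > 323 → valid
(75,343,430): 75+343 ≤ 430 → not valid
5 of the 8 triples form a triangle.

5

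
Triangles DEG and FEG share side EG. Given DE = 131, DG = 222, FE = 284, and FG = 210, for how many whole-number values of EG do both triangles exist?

From triangle DEG: 91 < EG < 353.
From triangle FEG: 74 < EG < 494.
Intersection: 91 < EG < 353, so integers 92 through 352: 261 values.

261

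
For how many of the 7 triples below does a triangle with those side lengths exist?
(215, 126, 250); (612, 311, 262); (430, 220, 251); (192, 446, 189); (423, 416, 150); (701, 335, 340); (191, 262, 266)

4

(126,215,250): 126+215 > 250 → valid
(262,311,612): 262+311 ≤ 612 → not valid
(220,251,430): 220+251 > 430 → valid
(189,192,446): 189+192 ≤ 446 → not valid
(150,416,423): 150+416 > 423 → valid
(335,340,701): 335+340 ≤ 701 → not valid
(191,262,266): 191+262 > 266 → valid
4 of the 7 triples form a triangle.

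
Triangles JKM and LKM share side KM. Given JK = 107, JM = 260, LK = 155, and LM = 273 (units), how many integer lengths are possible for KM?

From triangle JKM: 153 < KM < 367.
From triangle LKM: 118 < KM < 428.
Intersection: 153 < KM < 367, so integers 154 through 366: 213 values.

213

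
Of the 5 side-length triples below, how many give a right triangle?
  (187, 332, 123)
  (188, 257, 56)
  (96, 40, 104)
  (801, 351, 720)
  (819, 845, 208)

(187,332,123): 123+187 ≤ 332, not a triangle
(188,257,56): 56+188 ≤ 257, not a triangle
(96,40,104): 40²+96² = 10816 = 104² → right
(801,351,720): 351²+720² = 641601 = 801² → right
(819,845,208): 208²+819² = 714025 = 845² → right
3 of the 5 are right.

3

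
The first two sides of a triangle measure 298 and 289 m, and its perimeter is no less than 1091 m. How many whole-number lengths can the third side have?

83

Triangle inequality: 9 < x < 587. Perimeter ≥ 1091 gives x ≥ 1091 − 298 − 289 = 504.
So 504 ≤ x < 587; integers 504 through 586: 83 values.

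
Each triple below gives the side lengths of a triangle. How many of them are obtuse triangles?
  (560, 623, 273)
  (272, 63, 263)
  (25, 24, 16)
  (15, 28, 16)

2

(560,623,273): 273²+560² = 388129 = 623² → right
(272,63,263): 63²+263² = 73138 < 73984 = 272² → obtuse
(25,24,16): 16²+24² = 832 > 625 = 25² → acute
(15,28,16): 15²+16² = 481 < 784 = 28² → obtuse
2 of the 4 are obtuse.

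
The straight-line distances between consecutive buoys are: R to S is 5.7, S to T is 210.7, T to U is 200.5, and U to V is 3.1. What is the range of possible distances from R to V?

The maximum is all hops collinear in one direction: 5.7 + 210.7 + 200.5 + 3.1 = 420.0.
The longest hop is 210.7; the others sum to 209.3. Folding the others back against it leaves at least 210.7 − 209.3 = 1.4.

1.4 ≤ RV ≤ 420.0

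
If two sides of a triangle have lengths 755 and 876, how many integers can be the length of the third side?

The third side lies in the open interval (121, 1631).
Integers from 122 to 1630 inclusive: 1630 − 122 + 1 = 1509.

1509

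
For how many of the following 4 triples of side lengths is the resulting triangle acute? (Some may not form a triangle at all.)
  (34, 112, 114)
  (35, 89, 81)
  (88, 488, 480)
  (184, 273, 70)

1

(34,112,114): 34²+112² = 13700 > 12996 = 114² → acute
(35,89,81): 35²+81² = 7786 < 7921 = 89² → obtuse
(88,488,480): 88²+480² = 238144 = 488² → right
(184,273,70): 70+184 ≤ 273, not a triangle
1 of the 4 is acute.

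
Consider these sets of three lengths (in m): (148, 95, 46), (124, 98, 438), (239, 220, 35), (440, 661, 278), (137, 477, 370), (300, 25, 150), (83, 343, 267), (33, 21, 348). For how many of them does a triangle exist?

4

(46,95,148): 46+95 ≤ 148 → not valid
(98,124,438): 98+124 ≤ 438 → not valid
(35,220,239): 35+220 > 239 → valid
(278,440,661): 278+440 > 661 → valid
(137,370,477): 137+370 > 477 → valid
(25,150,300): 25+150 ≤ 300 → not valid
(83,267,343): 83+267 > 343 → valid
(21,33,348): 21+33 ≤ 348 → not valid
4 of the 8 triples form a triangle.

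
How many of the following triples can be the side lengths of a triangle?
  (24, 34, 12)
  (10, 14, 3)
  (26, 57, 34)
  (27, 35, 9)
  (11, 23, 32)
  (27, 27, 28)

(12,24,34): 12+24 > 34 → valid
(3,10,14): 3+10 ≤ 14 → not valid
(26,34,57): 26+34 > 57 → valid
(9,27,35): 9+27 > 35 → valid
(11,23,32): 11+23 > 32 → valid
(27,27,28): 27+27 > 28 → valid
5 of the 6 triples form a triangle.

5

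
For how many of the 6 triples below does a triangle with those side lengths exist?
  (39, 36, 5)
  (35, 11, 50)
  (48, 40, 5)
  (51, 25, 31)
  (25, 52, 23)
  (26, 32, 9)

(5,36,39): 5+36 > 39 → valid
(11,35,50): 11+35 ≤ 50 → not valid
(5,40,48): 5+40 ≤ 48 → not valid
(25,31,51): 25+31 > 51 → valid
(23,25,52): 23+25 ≤ 52 → not valid
(9,26,32): 9+26 > 32 → valid
3 of the 6 triples form a triangle.

3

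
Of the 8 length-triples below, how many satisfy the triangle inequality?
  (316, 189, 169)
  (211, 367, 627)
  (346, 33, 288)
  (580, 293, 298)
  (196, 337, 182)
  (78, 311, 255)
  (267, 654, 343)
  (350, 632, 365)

(169,189,316): 169+189 > 316 → valid
(211,367,627): 211+367 ≤ 627 → not valid
(33,288,346): 33+288 ≤ 346 → not valid
(293,298,580): 293+298 > 580 → valid
(182,196,337): 182+196 > 337 → valid
(78,255,311): 78+255 > 311 → valid
(267,343,654): 267+343 ≤ 654 → not valid
(350,365,632): 350+365 > 632 → valid
5 of the 8 triples form a triangle.

5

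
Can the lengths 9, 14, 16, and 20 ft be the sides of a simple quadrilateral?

A quadrilateral exists iff every side is shorter than the sum of the others — equivalently, the longest side is less than the sum of the rest.
Longest side 20 < 39 (sum of the remaining 3), so yes.

Yes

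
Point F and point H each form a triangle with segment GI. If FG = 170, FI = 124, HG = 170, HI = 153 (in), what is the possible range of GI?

46 < GI < 294

From triangle FGI: |170 − 124| < GI < 170 + 124, i.e. 46 < GI < 294.
From triangle HGI: 17 < GI < 323.
Both must hold, so GI lies in the intersection.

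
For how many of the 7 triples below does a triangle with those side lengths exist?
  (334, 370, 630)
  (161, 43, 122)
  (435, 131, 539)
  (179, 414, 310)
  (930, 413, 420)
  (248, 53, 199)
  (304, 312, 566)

(334,370,630): 334+370 > 630 → valid
(43,122,161): 43+122 > 161 → valid
(131,435,539): 131+435 > 539 → valid
(179,310,414): 179+310 > 414 → valid
(413,420,930): 413+420 ≤ 930 → not valid
(53,199,248): 53+199 > 248 → valid
(304,312,566): 304+312 > 566 → valid
6 of the 7 triples form a triangle.

6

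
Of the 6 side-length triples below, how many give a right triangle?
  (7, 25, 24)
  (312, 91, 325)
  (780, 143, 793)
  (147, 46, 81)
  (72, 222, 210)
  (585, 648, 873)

5

(7,25,24): 7²+24² = 625 = 25² → right
(312,91,325): 91²+312² = 105625 = 325² → right
(780,143,793): 143²+780² = 628849 = 793² → right
(147,46,81): 46+81 ≤ 147, not a triangle
(72,222,210): 72²+210² = 49284 = 222² → right
(585,648,873): 585²+648² = 762129 = 873² → right
5 of the 6 are right.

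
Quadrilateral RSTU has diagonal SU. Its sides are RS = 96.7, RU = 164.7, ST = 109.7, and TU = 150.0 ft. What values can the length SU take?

68.0 < SU < 259.7

From triangle RSU: |96.7 − 164.7| < SU < 96.7 + 164.7, i.e. 68.0 < SU < 261.4.
From triangle TSU: 40.3 < SU < 259.7.
Both must hold, so SU lies in the intersection.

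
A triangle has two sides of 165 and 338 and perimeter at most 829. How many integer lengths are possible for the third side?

153

Triangle inequality: 173 < x < 503. Perimeter ≤ 829 gives x ≤ 829 − 165 − 338 = 326.
So 173 < x ≤ 326; integers 174 through 326: 153 values.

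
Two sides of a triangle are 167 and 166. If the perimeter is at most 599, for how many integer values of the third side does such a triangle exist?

Triangle inequality: 1 < x < 333. Perimeter ≤ 599 gives x ≤ 599 − 167 − 166 = 266.
So 1 < x ≤ 266; integers 2 through 266: 265 values.

265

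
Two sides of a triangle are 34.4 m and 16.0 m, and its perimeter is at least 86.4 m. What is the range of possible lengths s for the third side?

Triangle inequality alone gives 18.4 < s < 50.4.
The perimeter condition gives s ≥ 86.4 − 34.4 − 16.0 = 36.0.
Intersecting the two: 36.0 ≤ s < 50.4.

36.0 ≤ s < 50.4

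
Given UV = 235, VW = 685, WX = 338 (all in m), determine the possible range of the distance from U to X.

The maximum is all hops collinear in one direction: 235 + 685 + 338 = 1258.
The longest hop is 685; the others sum to 573. Folding the others back against it leaves at least 685 − 573 = 112.

112 ≤ UX ≤ 1258 m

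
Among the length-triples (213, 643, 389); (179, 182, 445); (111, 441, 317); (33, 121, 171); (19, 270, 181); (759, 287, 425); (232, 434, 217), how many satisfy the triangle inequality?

1

(213,389,643): 213+389 ≤ 643 → not valid
(179,182,445): 179+182 ≤ 445 → not valid
(111,317,441): 111+317 ≤ 441 → not valid
(33,121,171): 33+121 ≤ 171 → not valid
(19,181,270): 19+181 ≤ 270 → not valid
(287,425,759): 287+425 ≤ 759 → not valid
(217,232,434): 217+232 > 434 → valid
1 of the 7 triples forms a triangle.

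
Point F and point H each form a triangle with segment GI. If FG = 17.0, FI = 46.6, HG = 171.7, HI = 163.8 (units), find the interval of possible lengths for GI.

From triangle FGI: |17.0 − 46.6| < GI < 17.0 + 46.6, i.e. 29.6 < GI < 63.6.
From triangle HGI: 7.9 < GI < 335.5.
Both must hold, so GI lies in the intersection.

29.6 < GI < 63.6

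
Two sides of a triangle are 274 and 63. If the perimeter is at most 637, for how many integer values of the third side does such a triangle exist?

Triangle inequality: 211 < x < 337. Perimeter ≤ 637 gives x ≤ 637 − 274 − 63 = 300.
So 211 < x ≤ 300; integers 212 through 300: 89 values.

89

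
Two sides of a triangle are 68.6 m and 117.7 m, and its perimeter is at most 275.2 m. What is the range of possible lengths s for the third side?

Triangle inequality alone gives 49.1 < s < 186.3.
The perimeter condition gives s ≤ 275.2 − 68.6 − 117.7 = 88.9.
Intersecting the two: 49.1 < s ≤ 88.9.

49.1 < s ≤ 88.9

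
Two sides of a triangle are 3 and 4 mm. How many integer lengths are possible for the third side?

The third side lies in the open interval (1, 7).
Integers from 2 to 6 inclusive: 6 − 2 + 1 = 5.

5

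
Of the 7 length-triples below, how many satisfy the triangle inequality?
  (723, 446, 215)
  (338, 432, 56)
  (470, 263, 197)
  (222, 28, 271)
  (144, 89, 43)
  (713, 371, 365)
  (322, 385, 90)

2

(215,446,723): 215+446 ≤ 723 → not valid
(56,338,432): 56+338 ≤ 432 → not valid
(197,263,470): 197+263 ≤ 470 → not valid
(28,222,271): 28+222 ≤ 271 → not valid
(43,89,144): 43+89 ≤ 144 → not valid
(365,371,713): 365+371 > 713 → valid
(90,322,385): 90+322 > 385 → valid
2 of the 7 triples form a triangle.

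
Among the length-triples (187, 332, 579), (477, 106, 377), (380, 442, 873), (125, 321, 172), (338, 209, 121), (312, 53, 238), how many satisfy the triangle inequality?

1

(187,332,579): 187+332 ≤ 579 → not valid
(106,377,477): 106+377 > 477 → valid
(380,442,873): 380+442 ≤ 873 → not valid
(125,172,321): 125+172 ≤ 321 → not valid
(121,209,338): 121+209 ≤ 338 → not valid
(53,238,312): 53+238 ≤ 312 → not valid
1 of the 6 triples forms a triangle.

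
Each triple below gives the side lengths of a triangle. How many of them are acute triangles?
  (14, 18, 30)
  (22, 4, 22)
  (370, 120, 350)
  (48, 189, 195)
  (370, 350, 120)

1

(14,18,30): 14²+18² = 520 < 900 = 30² → obtuse
(22,4,22): 4²+22² = 500 > 484 = 22² → acute
(370,120,350): 120²+350² = 136900 = 370² → right
(48,189,195): 48²+189² = 38025 = 195² → right
(370,350,120): 120²+350² = 136900 = 370² → right
1 of the 5 is acute.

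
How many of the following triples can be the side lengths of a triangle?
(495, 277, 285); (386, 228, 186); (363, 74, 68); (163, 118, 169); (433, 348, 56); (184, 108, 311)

3

(277,285,495): 277+285 > 495 → valid
(186,228,386): 186+228 > 386 → valid
(68,74,363): 68+74 ≤ 363 → not valid
(118,163,169): 118+163 > 169 → valid
(56,348,433): 56+348 ≤ 433 → not valid
(108,184,311): 108+184 ≤ 311 → not valid
3 of the 6 triples form a triangle.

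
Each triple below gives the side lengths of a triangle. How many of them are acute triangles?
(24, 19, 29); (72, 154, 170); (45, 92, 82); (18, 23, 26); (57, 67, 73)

4

(24,19,29): 19²+24² = 937 > 841 = 29² → acute
(72,154,170): 72²+154² = 28900 = 170² → right
(45,92,82): 45²+82² = 8749 > 8464 = 92² → acute
(18,23,26): 18²+23² = 853 > 676 = 26² → acute
(57,67,73): 57²+67² = 7738 > 5329 = 73² → acute
4 of the 5 are acute.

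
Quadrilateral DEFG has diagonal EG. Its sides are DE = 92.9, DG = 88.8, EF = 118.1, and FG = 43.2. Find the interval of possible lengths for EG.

From triangle DEG: |92.9 − 88.8| < EG < 92.9 + 88.8, i.e. 4.1 < EG < 181.7.
From triangle FEG: 74.9 < EG < 161.3.
Both must hold, so EG lies in the intersection.

74.9 < EG < 161.3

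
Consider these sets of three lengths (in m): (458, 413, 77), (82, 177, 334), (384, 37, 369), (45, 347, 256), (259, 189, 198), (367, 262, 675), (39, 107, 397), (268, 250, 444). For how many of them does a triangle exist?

(77,413,458): 77+413 > 458 → valid
(82,177,334): 82+177 ≤ 334 → not valid
(37,369,384): 37+369 > 384 → valid
(45,256,347): 45+256 ≤ 347 → not valid
(189,198,259): 189+198 > 259 → valid
(262,367,675): 262+367 ≤ 675 → not valid
(39,107,397): 39+107 ≤ 397 → not valid
(250,268,444): 250+268 > 444 → valid
4 of the 8 triples form a triangle.

4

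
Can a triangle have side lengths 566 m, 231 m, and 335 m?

No

The two shorter sides sum to 566, exactly equal to the longest side 566.
That gives only a degenerate (flat) triangle — the inequality must be strict.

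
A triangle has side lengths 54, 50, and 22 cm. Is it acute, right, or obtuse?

Compare the square of the longest side to the sum of squares of the other two: 22² + 50² = 2984 > 2916 = 54².

acute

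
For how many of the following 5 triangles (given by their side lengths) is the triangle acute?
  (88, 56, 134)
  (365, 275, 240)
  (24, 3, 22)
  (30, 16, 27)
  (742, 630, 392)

1

(88,56,134): 56²+88² = 10880 < 17956 = 134² → obtuse
(365,275,240): 240²+275² = 133225 = 365² → right
(24,3,22): 3²+22² = 493 < 576 = 24² → obtuse
(30,16,27): 16²+27² = 985 > 900 = 30² → acute
(742,630,392): 392²+630² = 550564 = 742² → right
1 of the 5 is acute.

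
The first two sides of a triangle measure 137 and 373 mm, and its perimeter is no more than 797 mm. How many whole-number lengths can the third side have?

51

Triangle inequality: 236 < x < 510. Perimeter ≤ 797 gives x ≤ 797 − 137 − 373 = 287.
So 236 < x ≤ 287; integers 237 through 287: 51 values.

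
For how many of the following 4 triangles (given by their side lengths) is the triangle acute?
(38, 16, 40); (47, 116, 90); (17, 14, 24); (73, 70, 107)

1

(38,16,40): 16²+38² = 1700 > 1600 = 40² → acute
(47,116,90): 47²+90² = 10309 < 13456 = 116² → obtuse
(17,14,24): 14²+17² = 485 < 576 = 24² → obtuse
(73,70,107): 70²+73² = 10229 < 11449 = 107² → obtuse
1 of the 4 is acute.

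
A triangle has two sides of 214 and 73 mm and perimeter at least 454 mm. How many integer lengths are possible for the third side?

120

Triangle inequality: 141 < x < 287. Perimeter ≥ 454 gives x ≥ 454 − 214 − 73 = 167.
So 167 ≤ x < 287; integers 167 through 286: 120 values.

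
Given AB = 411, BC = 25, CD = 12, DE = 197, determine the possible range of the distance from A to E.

The maximum is all hops collinear in one direction: 411 + 25 + 12 + 197 = 645.
The longest hop is 411; the others sum to 234. Folding the others back against it leaves at least 411 − 234 = 177.

177 ≤ AE ≤ 645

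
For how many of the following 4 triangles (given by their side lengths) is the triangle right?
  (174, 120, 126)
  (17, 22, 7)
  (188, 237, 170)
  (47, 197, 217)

(174,120,126): 120²+126² = 30276 = 174² → right
(17,22,7): 7²+17² = 338 < 484 = 22² → obtuse
(188,237,170): 170²+188² = 64244 > 56169 = 237² → acute
(47,197,217): 47²+197² = 41018 < 47089 = 217² → obtuse
1 of the 4 is right.

1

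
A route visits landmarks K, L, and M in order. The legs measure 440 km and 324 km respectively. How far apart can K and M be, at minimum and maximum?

116 ≤ KM ≤ 764 km

By the triangle inequality, |440 − 324| ≤ KM ≤ 440 + 324.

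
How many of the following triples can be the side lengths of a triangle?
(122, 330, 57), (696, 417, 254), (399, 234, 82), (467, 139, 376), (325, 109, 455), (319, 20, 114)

1

(57,122,330): 57+122 ≤ 330 → not valid
(254,417,696): 254+417 ≤ 696 → not valid
(82,234,399): 82+234 ≤ 399 → not valid
(139,376,467): 139+376 > 467 → valid
(109,325,455): 109+325 ≤ 455 → not valid
(20,114,319): 20+114 ≤ 319 → not valid
1 of the 6 triples forms a triangle.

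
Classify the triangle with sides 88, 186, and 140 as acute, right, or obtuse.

obtuse

Compare the square of the longest side to the sum of squares of the other two: 88² + 140² = 27344 < 34596 = 186².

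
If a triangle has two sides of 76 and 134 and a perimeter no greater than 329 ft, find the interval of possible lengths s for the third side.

Triangle inequality alone gives 58 < s < 210.
The perimeter condition gives s ≤ 329 − 76 − 134 = 119.
Intersecting the two: 58 < s ≤ 119.

58 < s ≤ 119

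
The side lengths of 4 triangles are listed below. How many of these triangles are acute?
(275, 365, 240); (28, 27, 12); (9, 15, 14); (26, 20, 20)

(275,365,240): 240²+275² = 133225 = 365² → right
(28,27,12): 12²+27² = 873 > 784 = 28² → acute
(9,15,14): 9²+14² = 277 > 225 = 15² → acute
(26,20,20): 20²+20² = 800 > 676 = 26² → acute
3 of the 4 are acute.

3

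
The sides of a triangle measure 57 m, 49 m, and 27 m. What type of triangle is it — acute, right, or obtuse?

Compare the square of the longest side to the sum of squares of the other two: 27² + 49² = 3130 < 3249 = 57².

obtuse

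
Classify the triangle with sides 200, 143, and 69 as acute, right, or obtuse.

obtuse

Compare the square of the longest side to the sum of squares of the other two: 69² + 143² = 25210 < 40000 = 200².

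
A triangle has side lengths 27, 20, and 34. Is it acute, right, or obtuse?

obtuse

Compare the square of the longest side to the sum of squares of the other two: 20² + 27² = 1129 < 1156 = 34².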